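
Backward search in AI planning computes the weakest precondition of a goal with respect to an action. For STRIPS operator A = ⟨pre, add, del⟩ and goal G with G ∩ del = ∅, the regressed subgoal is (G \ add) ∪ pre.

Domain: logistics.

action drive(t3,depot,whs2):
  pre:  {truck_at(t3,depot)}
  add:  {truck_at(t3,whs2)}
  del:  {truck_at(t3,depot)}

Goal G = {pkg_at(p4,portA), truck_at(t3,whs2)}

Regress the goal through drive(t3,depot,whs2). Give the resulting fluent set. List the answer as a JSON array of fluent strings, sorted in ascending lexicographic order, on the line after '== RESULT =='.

Compute (G \ add) ∪ pre:
  G ∩ del = {}  (empty — regression defined)
  G \ add = {pkg_at(p4,portA), truck_at(t3,whs2)} \ {truck_at(t3,whs2)} = {pkg_at(p4,portA)}
  ∪ pre   = {pkg_at(p4,portA)} ∪ {truck_at(t3,depot)}
          = {pkg_at(p4,portA), truck_at(t3,depot)}

== RESULT ==
["pkg_at(p4,portA)", "truck_at(t3,depot)"]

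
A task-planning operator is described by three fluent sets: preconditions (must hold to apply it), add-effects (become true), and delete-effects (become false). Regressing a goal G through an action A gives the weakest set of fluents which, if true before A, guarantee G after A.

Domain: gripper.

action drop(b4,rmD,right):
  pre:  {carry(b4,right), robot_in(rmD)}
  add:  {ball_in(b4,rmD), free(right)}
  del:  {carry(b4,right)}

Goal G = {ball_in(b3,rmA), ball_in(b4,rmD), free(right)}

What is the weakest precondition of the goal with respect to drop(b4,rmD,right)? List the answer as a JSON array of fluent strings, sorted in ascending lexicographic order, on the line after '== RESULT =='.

Compute (G \ add) ∪ pre:
  G ∩ del = {}  (empty — regression defined)
  G \ add = {ball_in(b3,rmA), ball_in(b4,rmD), free(right)} \ {ball_in(b4,rmD), free(right)} = {ball_in(b3,rmA)}
  ∪ pre   = {ball_in(b3,rmA)} ∪ {carry(b4,right), robot_in(rmD)}
          = {ball_in(b3,rmA), carry(b4,right), robot_in(rmD)}

== RESULT ==
["ball_in(b3,rmA)", "carry(b4,right)", "robot_in(rmD)"]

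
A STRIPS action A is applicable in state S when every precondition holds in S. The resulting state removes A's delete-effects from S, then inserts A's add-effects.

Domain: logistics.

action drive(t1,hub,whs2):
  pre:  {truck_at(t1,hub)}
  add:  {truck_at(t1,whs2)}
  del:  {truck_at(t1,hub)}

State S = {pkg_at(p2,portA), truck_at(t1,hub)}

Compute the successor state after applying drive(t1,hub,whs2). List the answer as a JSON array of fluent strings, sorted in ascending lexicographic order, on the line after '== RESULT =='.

Progress:
  pre ⊆ S: {truck_at(t1,hub)} ⊆ S  — applicable
  S \ del = {pkg_at(p2,portA)}
  ∪ add   = {pkg_at(p2,portA), truck_at(t1,whs2)}

== RESULT ==
["pkg_at(p2,portA)", "truck_at(t1,whs2)"]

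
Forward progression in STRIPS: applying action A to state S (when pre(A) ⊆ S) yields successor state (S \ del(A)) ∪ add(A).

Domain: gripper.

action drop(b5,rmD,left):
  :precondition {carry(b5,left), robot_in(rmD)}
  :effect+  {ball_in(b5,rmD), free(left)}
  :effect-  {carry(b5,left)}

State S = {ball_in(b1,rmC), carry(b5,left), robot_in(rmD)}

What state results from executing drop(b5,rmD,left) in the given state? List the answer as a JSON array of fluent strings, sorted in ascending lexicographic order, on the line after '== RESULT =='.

Compute (S \ del) ∪ add:
  pre ⊆ S: {carry(b5,left), robot_in(rmD)} ⊆ S  — applicable
  S \ del = {ball_in(b1,rmC), robot_in(rmD)}
  ∪ add   = {ball_in(b1,rmC), ball_in(b5,rmD), free(left), robot_in(rmD)}

== RESULT ==
["ball_in(b1,rmC)", "ball_in(b5,rmD)", "free(left)", "robot_in(rmD)"]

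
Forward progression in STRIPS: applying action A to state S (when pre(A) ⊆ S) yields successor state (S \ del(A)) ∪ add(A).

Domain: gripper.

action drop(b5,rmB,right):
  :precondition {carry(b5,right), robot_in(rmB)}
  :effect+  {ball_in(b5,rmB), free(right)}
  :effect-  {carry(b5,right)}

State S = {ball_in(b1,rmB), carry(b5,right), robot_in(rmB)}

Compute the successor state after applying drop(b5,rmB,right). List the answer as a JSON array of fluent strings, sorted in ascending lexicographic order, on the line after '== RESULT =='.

Progress:
  pre ⊆ S: {carry(b5,right), robot_in(rmB)} ⊆ S  — applicable
  S \ del = {ball_in(b1,rmB), robot_in(rmB)}
  ∪ add   = {ball_in(b1,rmB), ball_in(b5,rmB), free(right), robot_in(rmB)}

== RESULT ==
["ball_in(b1,rmB)", "ball_in(b5,rmB)", "free(right)", "robot_in(rmB)"]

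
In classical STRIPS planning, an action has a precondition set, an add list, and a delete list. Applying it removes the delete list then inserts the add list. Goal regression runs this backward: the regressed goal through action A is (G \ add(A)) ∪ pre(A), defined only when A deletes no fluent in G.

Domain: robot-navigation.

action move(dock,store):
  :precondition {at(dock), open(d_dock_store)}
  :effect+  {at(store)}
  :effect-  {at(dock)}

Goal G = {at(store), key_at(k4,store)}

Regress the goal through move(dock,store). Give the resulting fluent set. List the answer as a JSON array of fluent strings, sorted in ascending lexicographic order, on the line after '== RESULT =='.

Compute (G \ add) ∪ pre:
  G ∩ del = {}  (empty — regression defined)
  G \ add = {at(store), key_at(k4,store)} \ {at(store)} = {key_at(k4,store)}
  ∪ pre   = {key_at(k4,store)} ∪ {at(dock), open(d_dock_store)}
          = {at(dock), key_at(k4,store), open(d_dock_store)}

== RESULT ==
["at(dock)", "key_at(k4,store)", "open(d_dock_store)"]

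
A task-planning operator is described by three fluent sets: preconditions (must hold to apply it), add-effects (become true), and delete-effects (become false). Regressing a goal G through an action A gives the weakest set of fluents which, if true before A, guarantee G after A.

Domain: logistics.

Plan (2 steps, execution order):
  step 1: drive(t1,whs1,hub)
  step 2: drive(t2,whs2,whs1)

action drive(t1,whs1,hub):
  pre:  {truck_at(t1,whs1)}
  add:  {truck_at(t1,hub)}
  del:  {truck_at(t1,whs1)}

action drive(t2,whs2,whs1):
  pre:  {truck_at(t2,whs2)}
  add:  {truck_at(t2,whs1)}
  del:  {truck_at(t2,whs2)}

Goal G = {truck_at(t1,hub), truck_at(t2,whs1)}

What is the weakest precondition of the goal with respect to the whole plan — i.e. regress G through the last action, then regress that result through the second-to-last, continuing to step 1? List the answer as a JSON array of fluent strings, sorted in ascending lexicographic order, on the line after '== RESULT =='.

Work backward from the goal:
  through step 2 (drive(t2,whs2,whs1)): drop {truck_at(t2,whs1)}, keep {truck_at(t1,hub)}, require {truck_at(t2,whs2)}
    → {truck_at(t1,hub), truck_at(t2,whs2)}
  through step 1 (drive(t1,whs1,hub)): drop {truck_at(t1,hub)}, keep {truck_at(t2,whs2)}, require {truck_at(t1,whs1)}
    → {truck_at(t1,whs1), truck_at(t2,whs2)}

== RESULT ==
["truck_at(t1,whs1)", "truck_at(t2,whs2)"]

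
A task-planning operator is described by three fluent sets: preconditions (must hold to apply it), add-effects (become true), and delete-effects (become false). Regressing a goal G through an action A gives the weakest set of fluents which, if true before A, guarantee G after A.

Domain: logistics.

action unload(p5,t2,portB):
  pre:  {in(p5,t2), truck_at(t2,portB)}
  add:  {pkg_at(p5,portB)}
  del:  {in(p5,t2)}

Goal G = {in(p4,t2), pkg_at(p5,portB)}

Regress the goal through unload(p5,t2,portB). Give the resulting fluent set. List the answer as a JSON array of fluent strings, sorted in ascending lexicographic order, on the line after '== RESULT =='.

Regress:
  G ∩ del = {}  (empty — regression defined)
  G \ add = {in(p4,t2), pkg_at(p5,portB)} \ {pkg_at(p5,portB)} = {in(p4,t2)}
  ∪ pre   = {in(p4,t2)} ∪ {in(p5,t2), truck_at(t2,portB)}
          = {in(p4,t2), in(p5,t2), truck_at(t2,portB)}

== RESULT ==
["in(p4,t2)", "in(p5,t2)", "truck_at(t2,portB)"]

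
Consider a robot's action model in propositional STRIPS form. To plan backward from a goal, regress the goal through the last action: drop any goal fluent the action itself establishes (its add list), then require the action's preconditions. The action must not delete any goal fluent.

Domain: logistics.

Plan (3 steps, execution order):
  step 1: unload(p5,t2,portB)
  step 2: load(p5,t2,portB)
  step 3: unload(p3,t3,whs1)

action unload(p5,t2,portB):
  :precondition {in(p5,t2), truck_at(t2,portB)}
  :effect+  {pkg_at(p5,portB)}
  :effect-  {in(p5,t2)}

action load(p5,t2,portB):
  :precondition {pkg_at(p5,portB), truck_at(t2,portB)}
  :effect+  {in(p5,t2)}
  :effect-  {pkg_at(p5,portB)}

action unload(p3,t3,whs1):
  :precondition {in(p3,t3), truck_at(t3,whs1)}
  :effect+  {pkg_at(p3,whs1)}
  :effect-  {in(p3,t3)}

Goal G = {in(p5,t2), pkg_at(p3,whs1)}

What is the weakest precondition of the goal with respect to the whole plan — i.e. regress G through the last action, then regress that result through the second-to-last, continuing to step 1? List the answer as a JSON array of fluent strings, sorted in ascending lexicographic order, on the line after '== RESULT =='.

Work backward from the goal:
  through step 3 (unload(p3,t3,whs1)): drop {pkg_at(p3,whs1)}, keep {in(p5,t2)}, require {in(p3,t3), truck_at(t3,whs1)}
    → {in(p3,t3), in(p5,t2), truck_at(t3,whs1)}
  through step 2 (load(p5,t2,portB)): drop {in(p5,t2)}, keep {in(p3,t3), truck_at(t3,whs1)}, require {pkg_at(p5,portB), truck_at(t2,portB)}
    → {in(p3,t3), pkg_at(p5,portB), truck_at(t2,portB), truck_at(t3,whs1)}
  through step 1 (unload(p5,t2,portB)): drop {pkg_at(p5,portB)}, keep {in(p3,t3), truck_at(t2,portB), truck_at(t3,whs1)}, require {in(p5,t2), truck_at(t2,portB)}
    → {in(p3,t3), in(p5,t2), truck_at(t2,portB), truck_at(t3,whs1)}

== RESULT ==
["in(p3,t3)", "in(p5,t2)", "truck_at(t2,portB)", "truck_at(t3,whs1)"]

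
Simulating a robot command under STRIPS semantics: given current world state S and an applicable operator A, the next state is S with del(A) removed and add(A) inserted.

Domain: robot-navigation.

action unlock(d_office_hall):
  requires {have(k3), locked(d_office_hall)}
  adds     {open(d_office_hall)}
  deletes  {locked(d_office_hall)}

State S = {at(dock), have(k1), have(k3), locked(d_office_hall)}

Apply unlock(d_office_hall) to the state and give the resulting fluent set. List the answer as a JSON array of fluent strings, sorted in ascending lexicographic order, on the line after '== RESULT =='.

Compute (S \ del) ∪ add:
  pre ⊆ S: {have(k3), locked(d_office_hall)} ⊆ S  — applicable
  S \ del = {at(dock), have(k1), have(k3)}
  ∪ add   = {at(dock), have(k1), have(k3), open(d_office_hall)}

== RESULT ==
["at(dock)", "have(k1)", "have(k3)", "open(d_office_hall)"]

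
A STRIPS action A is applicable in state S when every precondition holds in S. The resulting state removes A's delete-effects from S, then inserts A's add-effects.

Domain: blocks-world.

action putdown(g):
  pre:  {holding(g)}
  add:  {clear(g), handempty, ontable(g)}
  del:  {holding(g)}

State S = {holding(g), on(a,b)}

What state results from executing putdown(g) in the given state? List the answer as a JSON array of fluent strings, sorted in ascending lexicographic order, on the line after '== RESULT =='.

Compute (S \ del) ∪ add:
  pre ⊆ S: {holding(g)} ⊆ S  — applicable
  S \ del = {on(a,b)}
  ∪ add   = {clear(g), handempty, on(a,b), ontable(g)}

== RESULT ==
["clear(g)", "handempty", "on(a,b)", "ontable(g)"]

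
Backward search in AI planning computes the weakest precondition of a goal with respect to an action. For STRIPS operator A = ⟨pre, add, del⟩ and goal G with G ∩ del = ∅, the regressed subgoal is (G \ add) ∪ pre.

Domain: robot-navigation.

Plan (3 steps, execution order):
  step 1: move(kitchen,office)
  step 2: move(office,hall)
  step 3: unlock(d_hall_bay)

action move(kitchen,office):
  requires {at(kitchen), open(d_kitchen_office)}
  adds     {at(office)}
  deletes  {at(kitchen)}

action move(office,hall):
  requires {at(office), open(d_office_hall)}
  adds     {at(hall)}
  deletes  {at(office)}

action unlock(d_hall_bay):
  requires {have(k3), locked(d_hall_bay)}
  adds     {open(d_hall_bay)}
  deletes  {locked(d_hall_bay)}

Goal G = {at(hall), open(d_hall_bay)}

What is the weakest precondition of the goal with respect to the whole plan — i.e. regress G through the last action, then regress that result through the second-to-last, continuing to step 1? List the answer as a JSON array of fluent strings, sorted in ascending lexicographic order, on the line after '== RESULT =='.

Work backward from the goal:
  through step 3 (unlock(d_hall_bay)): drop {open(d_hall_bay)}, keep {at(hall)}, require {have(k3), locked(d_hall_bay)}
    → {at(hall), have(k3), locked(d_hall_bay)}
  through step 2 (move(office,hall)): drop {at(hall)}, keep {have(k3), locked(d_hall_bay)}, require {at(office), open(d_office_hall)}
    → {at(office), have(k3), locked(d_hall_bay), open(d_office_hall)}
  through step 1 (move(kitchen,office)): drop {at(office)}, keep {have(k3), locked(d_hall_bay), open(d_office_hall)}, require {at(kitchen), open(d_kitchen_office)}
    → {at(kitchen), have(k3), locked(d_hall_bay), open(d_kitchen_office), open(d_office_hall)}

== RESULT ==
["at(kitchen)", "have(k3)", "locked(d_hall_bay)", "open(d_kitchen_office)", "open(d_office_hall)"]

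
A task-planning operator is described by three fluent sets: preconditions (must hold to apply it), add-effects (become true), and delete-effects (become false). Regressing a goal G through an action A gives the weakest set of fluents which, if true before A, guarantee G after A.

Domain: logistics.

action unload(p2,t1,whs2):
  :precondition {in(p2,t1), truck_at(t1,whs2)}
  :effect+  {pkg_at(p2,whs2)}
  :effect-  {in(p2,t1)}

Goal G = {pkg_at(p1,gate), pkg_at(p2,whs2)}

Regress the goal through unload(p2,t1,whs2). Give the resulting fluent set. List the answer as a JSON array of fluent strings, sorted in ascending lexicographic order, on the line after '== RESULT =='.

Regress:
  G ∩ del = {}  (empty — regression defined)
  G \ add = {pkg_at(p1,gate), pkg_at(p2,whs2)} \ {pkg_at(p2,whs2)} = {pkg_at(p1,gate)}
  ∪ pre   = {pkg_at(p1,gate)} ∪ {in(p2,t1), truck_at(t1,whs2)}
          = {in(p2,t1), pkg_at(p1,gate), truck_at(t1,whs2)}

== RESULT ==
["in(p2,t1)", "pkg_at(p1,gate)", "truck_at(t1,whs2)"]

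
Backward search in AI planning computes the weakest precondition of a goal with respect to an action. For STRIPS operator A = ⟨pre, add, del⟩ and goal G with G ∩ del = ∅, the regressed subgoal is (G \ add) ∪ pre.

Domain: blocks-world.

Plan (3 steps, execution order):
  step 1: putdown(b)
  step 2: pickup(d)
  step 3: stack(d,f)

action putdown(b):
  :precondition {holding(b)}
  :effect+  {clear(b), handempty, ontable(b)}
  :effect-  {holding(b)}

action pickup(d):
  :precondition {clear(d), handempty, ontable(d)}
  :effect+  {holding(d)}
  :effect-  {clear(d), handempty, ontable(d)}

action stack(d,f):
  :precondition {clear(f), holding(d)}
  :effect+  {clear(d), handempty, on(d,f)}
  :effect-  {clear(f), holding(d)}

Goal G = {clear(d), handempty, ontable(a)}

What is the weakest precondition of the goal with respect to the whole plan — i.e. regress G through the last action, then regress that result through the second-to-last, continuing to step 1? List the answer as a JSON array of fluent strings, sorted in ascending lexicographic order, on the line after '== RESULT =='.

Work backward from the goal:
  through step 3 (stack(d,f)): drop {clear(d), handempty}, keep {ontable(a)}, require {clear(f), holding(d)}
    → {clear(f), holding(d), ontable(a)}
  through step 2 (pickup(d)): drop {holding(d)}, keep {clear(f), ontable(a)}, require {clear(d), handempty, ontable(d)}
    → {clear(d), clear(f), handempty, ontable(a), ontable(d)}
  through step 1 (putdown(b)): drop {handempty}, keep {clear(d), clear(f), ontable(a), ontable(d)}, require {holding(b)}
    → {clear(d), clear(f), holding(b), ontable(a), ontable(d)}

== RESULT ==
["clear(d)", "clear(f)", "holding(b)", "ontable(a)", "ontable(d)"]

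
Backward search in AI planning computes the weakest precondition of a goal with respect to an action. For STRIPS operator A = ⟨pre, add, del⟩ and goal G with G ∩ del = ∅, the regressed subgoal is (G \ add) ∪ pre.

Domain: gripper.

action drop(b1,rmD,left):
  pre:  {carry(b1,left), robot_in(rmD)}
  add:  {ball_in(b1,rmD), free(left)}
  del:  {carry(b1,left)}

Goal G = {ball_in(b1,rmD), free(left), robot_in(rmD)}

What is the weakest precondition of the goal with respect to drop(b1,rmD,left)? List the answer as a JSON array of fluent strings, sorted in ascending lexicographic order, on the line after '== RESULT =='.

Regress:
  G ∩ del = {}  (empty — regression defined)
  G \ add = {ball_in(b1,rmD), free(left), robot_in(rmD)} \ {ball_in(b1,rmD), free(left)} = {robot_in(rmD)}
  ∪ pre   = {robot_in(rmD)} ∪ {carry(b1,left), robot_in(rmD)}
          = {carry(b1,left), robot_in(rmD)}

== RESULT ==
["carry(b1,left)", "robot_in(rmD)"]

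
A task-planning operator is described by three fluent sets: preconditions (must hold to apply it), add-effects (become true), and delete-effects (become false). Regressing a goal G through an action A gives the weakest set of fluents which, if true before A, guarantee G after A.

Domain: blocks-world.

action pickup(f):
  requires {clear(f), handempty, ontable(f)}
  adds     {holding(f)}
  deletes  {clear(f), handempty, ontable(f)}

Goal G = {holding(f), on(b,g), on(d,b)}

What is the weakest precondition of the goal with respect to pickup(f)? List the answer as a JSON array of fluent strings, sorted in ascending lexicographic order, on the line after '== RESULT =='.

Regress:
  G ∩ del = {}  (empty — regression defined)
  G \ add = {holding(f), on(b,g), on(d,b)} \ {holding(f)} = {on(b,g), on(d,b)}
  ∪ pre   = {on(b,g), on(d,b)} ∪ {clear(f), handempty, ontable(f)}
          = {clear(f), handempty, on(b,g), on(d,b), ontable(f)}

== RESULT ==
["clear(f)", "handempty", "on(b,g)", "on(d,b)", "ontable(f)"]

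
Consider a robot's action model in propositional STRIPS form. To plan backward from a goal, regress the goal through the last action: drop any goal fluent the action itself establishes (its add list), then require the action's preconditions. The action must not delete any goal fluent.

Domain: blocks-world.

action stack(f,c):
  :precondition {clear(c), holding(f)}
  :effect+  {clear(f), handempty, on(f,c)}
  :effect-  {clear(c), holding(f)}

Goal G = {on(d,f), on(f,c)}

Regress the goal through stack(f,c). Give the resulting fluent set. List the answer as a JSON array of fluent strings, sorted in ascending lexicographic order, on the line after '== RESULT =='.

Compute (G \ add) ∪ pre:
  G ∩ del = {}  (empty — regression defined)
  G \ add = {on(d,f), on(f,c)} \ {clear(f), handempty, on(f,c)} = {on(d,f)}
  ∪ pre   = {on(d,f)} ∪ {clear(c), holding(f)}
          = {clear(c), holding(f), on(d,f)}

== RESULT ==
["clear(c)", "holding(f)", "on(d,f)"]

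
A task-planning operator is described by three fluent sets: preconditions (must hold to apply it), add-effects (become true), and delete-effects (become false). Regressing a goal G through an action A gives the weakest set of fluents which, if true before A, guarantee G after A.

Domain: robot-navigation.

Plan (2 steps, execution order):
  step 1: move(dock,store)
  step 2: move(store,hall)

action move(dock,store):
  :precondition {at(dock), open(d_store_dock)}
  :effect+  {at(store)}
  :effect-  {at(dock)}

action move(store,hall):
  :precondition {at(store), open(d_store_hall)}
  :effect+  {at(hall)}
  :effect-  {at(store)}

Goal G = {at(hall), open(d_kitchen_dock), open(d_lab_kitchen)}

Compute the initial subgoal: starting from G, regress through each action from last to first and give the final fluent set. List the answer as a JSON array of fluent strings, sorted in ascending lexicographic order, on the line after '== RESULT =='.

Regress step by step:
  through step 2 (move(store,hall)): drop {at(hall)}, keep {open(d_kitchen_dock), open(d_lab_kitchen)}, require {at(store), open(d_store_hall)}
    → {at(store), open(d_kitchen_dock), open(d_lab_kitchen), open(d_store_hall)}
  through step 1 (move(dock,store)): drop {at(store)}, keep {open(d_kitchen_dock), open(d_lab_kitchen), open(d_store_hall)}, require {at(dock), open(d_store_dock)}
    → {at(dock), open(d_kitchen_dock), open(d_lab_kitchen), open(d_store_dock), open(d_store_hall)}

== RESULT ==
["at(dock)", "open(d_kitchen_dock)", "open(d_lab_kitchen)", "open(d_store_dock)", "open(d_store_hall)"]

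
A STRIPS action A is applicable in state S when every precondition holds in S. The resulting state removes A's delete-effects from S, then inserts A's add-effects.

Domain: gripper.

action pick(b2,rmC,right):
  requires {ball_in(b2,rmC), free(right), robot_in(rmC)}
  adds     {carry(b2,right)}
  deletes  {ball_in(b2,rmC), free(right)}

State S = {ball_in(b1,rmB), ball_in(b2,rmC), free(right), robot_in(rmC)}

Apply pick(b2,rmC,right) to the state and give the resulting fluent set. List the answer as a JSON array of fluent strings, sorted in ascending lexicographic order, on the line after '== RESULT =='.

Progress:
  pre ⊆ S: {ball_in(b2,rmC), free(right), robot_in(rmC)} ⊆ S  — applicable
  S \ del = {ball_in(b1,rmB), robot_in(rmC)}
  ∪ add   = {ball_in(b1,rmB), carry(b2,right), robot_in(rmC)}

== RESULT ==
["ball_in(b1,rmB)", "carry(b2,right)", "robot_in(rmC)"]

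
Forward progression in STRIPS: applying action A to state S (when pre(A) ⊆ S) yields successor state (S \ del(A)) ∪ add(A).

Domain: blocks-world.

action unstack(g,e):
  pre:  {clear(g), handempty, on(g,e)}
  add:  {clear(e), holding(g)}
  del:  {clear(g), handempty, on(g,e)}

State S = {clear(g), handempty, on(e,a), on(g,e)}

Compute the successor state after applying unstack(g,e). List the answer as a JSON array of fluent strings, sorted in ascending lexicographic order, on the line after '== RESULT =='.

Progress:
  pre ⊆ S: {clear(g), handempty, on(g,e)} ⊆ S  — applicable
  S \ del = {on(e,a)}
  ∪ add   = {clear(e), holding(g), on(e,a)}

== RESULT ==
["clear(e)", "holding(g)", "on(e,a)"]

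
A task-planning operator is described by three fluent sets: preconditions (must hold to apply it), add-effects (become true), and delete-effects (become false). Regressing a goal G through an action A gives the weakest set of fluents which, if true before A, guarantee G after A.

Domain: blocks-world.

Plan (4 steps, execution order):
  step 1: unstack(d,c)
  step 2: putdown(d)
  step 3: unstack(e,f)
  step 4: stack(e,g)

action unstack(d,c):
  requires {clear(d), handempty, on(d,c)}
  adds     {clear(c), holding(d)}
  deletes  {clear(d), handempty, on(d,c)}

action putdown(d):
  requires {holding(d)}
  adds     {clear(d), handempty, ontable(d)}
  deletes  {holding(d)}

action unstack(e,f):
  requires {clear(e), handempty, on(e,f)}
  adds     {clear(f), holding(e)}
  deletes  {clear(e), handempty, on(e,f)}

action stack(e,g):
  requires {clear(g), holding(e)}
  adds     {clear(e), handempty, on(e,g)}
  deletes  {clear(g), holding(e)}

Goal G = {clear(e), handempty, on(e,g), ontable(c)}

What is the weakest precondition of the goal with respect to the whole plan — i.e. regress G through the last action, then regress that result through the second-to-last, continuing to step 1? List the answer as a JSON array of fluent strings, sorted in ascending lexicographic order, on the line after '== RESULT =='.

Work backward from the goal:
  through step 4 (stack(e,g)): drop {clear(e), handempty, on(e,g)}, keep {ontable(c)}, require {clear(g), holding(e)}
    → {clear(g), holding(e), ontable(c)}
  through step 3 (unstack(e,f)): drop {holding(e)}, keep {clear(g), ontable(c)}, require {clear(e), handempty, on(e,f)}
    → {clear(e), clear(g), handempty, on(e,f), ontable(c)}
  through step 2 (putdown(d)): drop {handempty}, keep {clear(e), clear(g), on(e,f), ontable(c)}, require {holding(d)}
    → {clear(e), clear(g), holding(d), on(e,f), ontable(c)}
  through step 1 (unstack(d,c)): drop {holding(d)}, keep {clear(e), clear(g), on(e,f), ontable(c)}, require {clear(d), handempty, on(d,c)}
    → {clear(d), clear(e), clear(g), handempty, on(d,c), on(e,f), ontable(c)}

== RESULT ==
["clear(d)", "clear(e)", "clear(g)", "handempty", "on(d,c)", "on(e,f)", "ontable(c)"]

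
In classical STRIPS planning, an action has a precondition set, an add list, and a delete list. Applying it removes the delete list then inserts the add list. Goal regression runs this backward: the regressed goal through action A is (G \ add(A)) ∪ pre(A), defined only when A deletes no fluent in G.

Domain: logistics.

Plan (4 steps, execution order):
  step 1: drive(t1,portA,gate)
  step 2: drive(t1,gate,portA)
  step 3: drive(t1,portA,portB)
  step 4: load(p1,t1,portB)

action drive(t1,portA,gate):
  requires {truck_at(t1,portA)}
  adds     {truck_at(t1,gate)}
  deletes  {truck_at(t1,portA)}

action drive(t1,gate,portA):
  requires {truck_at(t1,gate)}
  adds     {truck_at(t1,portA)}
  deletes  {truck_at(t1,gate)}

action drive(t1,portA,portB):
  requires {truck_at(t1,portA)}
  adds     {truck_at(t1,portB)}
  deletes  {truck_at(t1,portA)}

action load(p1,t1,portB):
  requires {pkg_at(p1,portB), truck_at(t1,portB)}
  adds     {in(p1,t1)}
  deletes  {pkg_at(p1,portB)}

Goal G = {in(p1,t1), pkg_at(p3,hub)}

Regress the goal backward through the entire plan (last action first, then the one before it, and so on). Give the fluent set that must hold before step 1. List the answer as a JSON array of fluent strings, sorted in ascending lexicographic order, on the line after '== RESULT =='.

Regress step by step:
  through step 4 (load(p1,t1,portB)): drop {in(p1,t1)}, keep {pkg_at(p3,hub)}, require {pkg_at(p1,portB), truck_at(t1,portB)}
    → {pkg_at(p1,portB), pkg_at(p3,hub), truck_at(t1,portB)}
  through step 3 (drive(t1,portA,portB)): drop {truck_at(t1,portB)}, keep {pkg_at(p1,portB), pkg_at(p3,hub)}, require {truck_at(t1,portA)}
    → {pkg_at(p1,portB), pkg_at(p3,hub), truck_at(t1,portA)}
  through step 2 (drive(t1,gate,portA)): drop {truck_at(t1,portA)}, keep {pkg_at(p1,portB), pkg_at(p3,hub)}, require {truck_at(t1,gate)}
    → {pkg_at(p1,portB), pkg_at(p3,hub), truck_at(t1,gate)}
  through step 1 (drive(t1,portA,gate)): drop {truck_at(t1,gate)}, keep {pkg_at(p1,portB), pkg_at(p3,hub)}, require {truck_at(t1,portA)}
    → {pkg_at(p1,portB), pkg_at(p3,hub), truck_at(t1,portA)}

== RESULT ==
["pkg_at(p1,portB)", "pkg_at(p3,hub)", "truck_at(t1,portA)"]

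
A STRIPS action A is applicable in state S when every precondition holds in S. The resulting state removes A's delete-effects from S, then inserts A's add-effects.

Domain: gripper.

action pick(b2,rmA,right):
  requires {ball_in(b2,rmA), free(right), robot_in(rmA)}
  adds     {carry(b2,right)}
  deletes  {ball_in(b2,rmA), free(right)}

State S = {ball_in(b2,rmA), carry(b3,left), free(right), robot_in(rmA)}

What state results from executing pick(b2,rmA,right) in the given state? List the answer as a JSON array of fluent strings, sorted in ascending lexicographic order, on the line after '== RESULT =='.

Progress:
  pre ⊆ S: {ball_in(b2,rmA), free(right), robot_in(rmA)} ⊆ S  — applicable
  S \ del = {carry(b3,left), robot_in(rmA)}
  ∪ add   = {carry(b2,right), carry(b3,left), robot_in(rmA)}

== RESULT ==
["carry(b2,right)", "carry(b3,left)", "robot_in(rmA)"]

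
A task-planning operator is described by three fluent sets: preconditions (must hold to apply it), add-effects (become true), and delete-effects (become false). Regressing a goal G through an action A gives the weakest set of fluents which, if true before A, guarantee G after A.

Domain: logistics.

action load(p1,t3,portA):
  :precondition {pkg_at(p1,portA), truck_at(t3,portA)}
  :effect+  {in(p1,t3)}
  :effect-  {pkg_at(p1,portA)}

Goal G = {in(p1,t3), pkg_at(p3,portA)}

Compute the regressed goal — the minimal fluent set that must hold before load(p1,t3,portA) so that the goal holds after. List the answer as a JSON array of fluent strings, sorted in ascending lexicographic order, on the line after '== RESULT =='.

Regress:
  G ∩ del = {}  (empty — regression defined)
  G \ add = {in(p1,t3), pkg_at(p3,portA)} \ {in(p1,t3)} = {pkg_at(p3,portA)}
  ∪ pre   = {pkg_at(p3,portA)} ∪ {pkg_at(p1,portA), truck_at(t3,portA)}
          = {pkg_at(p1,portA), pkg_at(p3,portA), truck_at(t3,portA)}

== RESULT ==
["pkg_at(p1,portA)", "pkg_at(p3,portA)", "truck_at(t3,portA)"]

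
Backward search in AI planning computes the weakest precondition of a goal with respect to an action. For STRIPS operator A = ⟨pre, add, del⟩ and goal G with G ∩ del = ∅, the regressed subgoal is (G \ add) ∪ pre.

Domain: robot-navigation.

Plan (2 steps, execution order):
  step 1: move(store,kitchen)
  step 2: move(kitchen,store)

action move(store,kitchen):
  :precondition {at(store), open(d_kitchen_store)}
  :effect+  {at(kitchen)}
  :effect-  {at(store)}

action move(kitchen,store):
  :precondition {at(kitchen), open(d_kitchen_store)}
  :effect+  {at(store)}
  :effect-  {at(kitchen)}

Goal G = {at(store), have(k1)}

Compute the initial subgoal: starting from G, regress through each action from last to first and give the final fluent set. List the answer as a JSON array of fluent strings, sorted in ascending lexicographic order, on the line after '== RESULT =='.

Regress step by step:
  through step 2 (move(kitchen,store)): drop {at(store)}, keep {have(k1)}, require {at(kitchen), open(d_kitchen_store)}
    → {at(kitchen), have(k1), open(d_kitchen_store)}
  through step 1 (move(store,kitchen)): drop {at(kitchen)}, keep {have(k1), open(d_kitchen_store)}, require {at(store), open(d_kitchen_store)}
    → {at(store), have(k1), open(d_kitchen_store)}

== RESULT ==
["at(store)", "have(k1)", "open(d_kitchen_store)"]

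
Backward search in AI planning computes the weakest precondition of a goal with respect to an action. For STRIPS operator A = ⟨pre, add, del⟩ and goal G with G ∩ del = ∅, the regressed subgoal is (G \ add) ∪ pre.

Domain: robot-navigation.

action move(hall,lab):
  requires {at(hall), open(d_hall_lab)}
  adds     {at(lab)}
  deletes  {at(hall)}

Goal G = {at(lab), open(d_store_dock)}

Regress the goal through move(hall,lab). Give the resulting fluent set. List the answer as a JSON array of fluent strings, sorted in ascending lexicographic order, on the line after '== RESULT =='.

Regress:
  G ∩ del = {}  (empty — regression defined)
  G \ add = {at(lab), open(d_store_dock)} \ {at(lab)} = {open(d_store_dock)}
  ∪ pre   = {open(d_store_dock)} ∪ {at(hall), open(d_hall_lab)}
          = {at(hall), open(d_hall_lab), open(d_store_dock)}

== RESULT ==
["at(hall)", "open(d_hall_lab)", "open(d_store_dock)"]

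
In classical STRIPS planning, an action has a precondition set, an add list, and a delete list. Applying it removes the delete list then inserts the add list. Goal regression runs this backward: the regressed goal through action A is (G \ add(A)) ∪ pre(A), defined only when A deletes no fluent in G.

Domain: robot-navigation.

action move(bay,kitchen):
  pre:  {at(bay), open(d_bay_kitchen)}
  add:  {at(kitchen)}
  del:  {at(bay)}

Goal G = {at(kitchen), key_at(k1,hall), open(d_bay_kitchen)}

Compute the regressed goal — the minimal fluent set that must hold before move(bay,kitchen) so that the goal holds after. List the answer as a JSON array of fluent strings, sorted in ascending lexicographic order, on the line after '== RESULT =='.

Compute (G \ add) ∪ pre:
  G ∩ del = {}  (empty — regression defined)
  G \ add = {at(kitchen), key_at(k1,hall), open(d_bay_kitchen)} \ {at(kitchen)} = {key_at(k1,hall), open(d_bay_kitchen)}
  ∪ pre   = {key_at(k1,hall), open(d_bay_kitchen)} ∪ {at(bay), open(d_bay_kitchen)}
          = {at(bay), key_at(k1,hall), open(d_bay_kitchen)}

== RESULT ==
["at(bay)", "key_at(k1,hall)", "open(d_bay_kitchen)"]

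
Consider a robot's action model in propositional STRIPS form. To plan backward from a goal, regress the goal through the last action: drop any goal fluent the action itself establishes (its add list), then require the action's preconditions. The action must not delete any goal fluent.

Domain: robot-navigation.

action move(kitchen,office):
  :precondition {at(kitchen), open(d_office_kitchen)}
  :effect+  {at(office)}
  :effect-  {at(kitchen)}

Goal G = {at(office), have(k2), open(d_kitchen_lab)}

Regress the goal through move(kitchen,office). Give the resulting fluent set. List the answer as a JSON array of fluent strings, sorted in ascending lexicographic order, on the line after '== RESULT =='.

Regress:
  G ∩ del = {}  (empty — regression defined)
  G \ add = {at(office), have(k2), open(d_kitchen_lab)} \ {at(office)} = {have(k2), open(d_kitchen_lab)}
  ∪ pre   = {have(k2), open(d_kitchen_lab)} ∪ {at(kitchen), open(d_office_kitchen)}
          = {at(kitchen), have(k2), open(d_kitchen_lab), open(d_office_kitchen)}

== RESULT ==
["at(kitchen)", "have(k2)", "open(d_kitchen_lab)", "open(d_office_kitchen)"]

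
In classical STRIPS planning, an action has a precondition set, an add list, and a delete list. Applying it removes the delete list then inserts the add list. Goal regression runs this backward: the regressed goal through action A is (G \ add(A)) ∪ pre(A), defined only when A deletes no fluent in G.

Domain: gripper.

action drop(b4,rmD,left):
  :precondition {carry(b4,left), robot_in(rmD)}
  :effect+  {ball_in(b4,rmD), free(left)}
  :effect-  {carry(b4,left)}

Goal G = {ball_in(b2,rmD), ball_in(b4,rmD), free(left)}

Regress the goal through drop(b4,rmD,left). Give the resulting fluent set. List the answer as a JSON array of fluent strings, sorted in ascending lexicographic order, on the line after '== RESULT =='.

Regress:
  G ∩ del = {}  (empty — regression defined)
  G \ add = {ball_in(b2,rmD), ball_in(b4,rmD), free(left)} \ {ball_in(b4,rmD), free(left)} = {ball_in(b2,rmD)}
  ∪ pre   = {ball_in(b2,rmD)} ∪ {carry(b4,left), robot_in(rmD)}
          = {ball_in(b2,rmD), carry(b4,left), robot_in(rmD)}

== RESULT ==
["ball_in(b2,rmD)", "carry(b4,left)", "robot_in(rmD)"]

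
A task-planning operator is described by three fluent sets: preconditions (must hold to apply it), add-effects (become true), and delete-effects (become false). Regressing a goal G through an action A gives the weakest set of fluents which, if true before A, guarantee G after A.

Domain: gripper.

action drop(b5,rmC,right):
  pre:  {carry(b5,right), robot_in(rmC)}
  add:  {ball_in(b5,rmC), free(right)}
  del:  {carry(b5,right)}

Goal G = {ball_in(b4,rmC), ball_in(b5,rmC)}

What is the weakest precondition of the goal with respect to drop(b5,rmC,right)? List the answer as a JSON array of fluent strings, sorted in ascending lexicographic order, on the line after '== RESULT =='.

Compute (G \ add) ∪ pre:
  G ∩ del = {}  (empty — regression defined)
  G \ add = {ball_in(b4,rmC), ball_in(b5,rmC)} \ {ball_in(b5,rmC), free(right)} = {ball_in(b4,rmC)}
  ∪ pre   = {ball_in(b4,rmC)} ∪ {carry(b5,right), robot_in(rmC)}
          = {ball_in(b4,rmC), carry(b5,right), robot_in(rmC)}

== RESULT ==
["ball_in(b4,rmC)", "carry(b5,right)", "robot_in(rmC)"]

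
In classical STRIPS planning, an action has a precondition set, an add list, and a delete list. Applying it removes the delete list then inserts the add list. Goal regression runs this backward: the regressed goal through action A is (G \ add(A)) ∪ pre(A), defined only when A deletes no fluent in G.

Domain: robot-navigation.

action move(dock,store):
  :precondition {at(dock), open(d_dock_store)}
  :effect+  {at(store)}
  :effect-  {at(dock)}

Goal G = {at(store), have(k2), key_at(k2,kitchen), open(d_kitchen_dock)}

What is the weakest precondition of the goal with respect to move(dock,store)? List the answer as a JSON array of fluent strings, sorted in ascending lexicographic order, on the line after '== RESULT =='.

Compute (G \ add) ∪ pre:
  G ∩ del = {}  (empty — regression defined)
  G \ add = {at(store), have(k2), key_at(k2,kitchen), open(d_kitchen_dock)} \ {at(store)} = {have(k2), key_at(k2,kitchen), open(d_kitchen_dock)}
  ∪ pre   = {have(k2), key_at(k2,kitchen), open(d_kitchen_dock)} ∪ {at(dock), open(d_dock_store)}
          = {at(dock), have(k2), key_at(k2,kitchen), open(d_dock_store), open(d_kitchen_dock)}

== RESULT ==
["at(dock)", "have(k2)", "key_at(k2,kitchen)", "open(d_dock_store)", "open(d_kitchen_dock)"]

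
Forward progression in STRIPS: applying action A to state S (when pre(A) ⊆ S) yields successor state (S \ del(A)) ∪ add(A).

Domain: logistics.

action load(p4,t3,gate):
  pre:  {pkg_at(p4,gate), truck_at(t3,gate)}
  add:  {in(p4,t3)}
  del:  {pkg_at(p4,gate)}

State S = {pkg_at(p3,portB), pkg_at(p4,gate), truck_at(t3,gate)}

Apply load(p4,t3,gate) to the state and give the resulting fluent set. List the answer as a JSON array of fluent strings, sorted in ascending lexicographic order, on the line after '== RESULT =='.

Progress:
  pre ⊆ S: {pkg_at(p4,gate), truck_at(t3,gate)} ⊆ S  — applicable
  S \ del = {pkg_at(p3,portB), truck_at(t3,gate)}
  ∪ add   = {in(p4,t3), pkg_at(p3,portB), truck_at(t3,gate)}

== RESULT ==
["in(p4,t3)", "pkg_at(p3,portB)", "truck_at(t3,gate)"]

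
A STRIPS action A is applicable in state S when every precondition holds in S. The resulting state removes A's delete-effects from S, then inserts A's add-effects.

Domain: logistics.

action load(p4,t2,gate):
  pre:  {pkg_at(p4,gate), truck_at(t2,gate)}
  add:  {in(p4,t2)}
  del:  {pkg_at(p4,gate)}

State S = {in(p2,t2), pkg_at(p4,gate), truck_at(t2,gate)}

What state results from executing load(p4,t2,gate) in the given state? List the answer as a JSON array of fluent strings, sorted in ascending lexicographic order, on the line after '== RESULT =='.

Compute (S \ del) ∪ add:
  pre ⊆ S: {pkg_at(p4,gate), truck_at(t2,gate)} ⊆ S  — applicable
  S \ del = {in(p2,t2), truck_at(t2,gate)}
  ∪ add   = {in(p2,t2), in(p4,t2), truck_at(t2,gate)}

== RESULT ==
["in(p2,t2)", "in(p4,t2)", "truck_at(t2,gate)"]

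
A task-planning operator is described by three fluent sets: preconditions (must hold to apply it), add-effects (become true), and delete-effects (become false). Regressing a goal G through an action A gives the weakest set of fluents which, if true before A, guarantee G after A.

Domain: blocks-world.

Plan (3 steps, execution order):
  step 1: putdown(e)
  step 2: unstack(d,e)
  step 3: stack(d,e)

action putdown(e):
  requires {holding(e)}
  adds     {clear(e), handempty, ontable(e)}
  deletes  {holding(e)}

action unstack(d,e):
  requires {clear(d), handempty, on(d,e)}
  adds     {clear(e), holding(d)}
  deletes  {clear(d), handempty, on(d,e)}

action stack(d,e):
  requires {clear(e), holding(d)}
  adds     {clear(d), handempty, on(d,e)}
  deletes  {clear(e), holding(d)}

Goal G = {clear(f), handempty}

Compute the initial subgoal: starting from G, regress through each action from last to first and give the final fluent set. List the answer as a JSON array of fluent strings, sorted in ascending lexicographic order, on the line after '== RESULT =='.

Work backward from the goal:
  through step 3 (stack(d,e)): drop {handempty}, keep {clear(f)}, require {clear(e), holding(d)}
    → {clear(e), clear(f), holding(d)}
  through step 2 (unstack(d,e)): drop {clear(e), holding(d)}, keep {clear(f)}, require {clear(d), handempty, on(d,e)}
    → {clear(d), clear(f), handempty, on(d,e)}
  through step 1 (putdown(e)): drop {handempty}, keep {clear(d), clear(f), on(d,e)}, require {holding(e)}
    → {clear(d), clear(f), holding(e), on(d,e)}

== RESULT ==
["clear(d)", "clear(f)", "holding(e)", "on(d,e)"]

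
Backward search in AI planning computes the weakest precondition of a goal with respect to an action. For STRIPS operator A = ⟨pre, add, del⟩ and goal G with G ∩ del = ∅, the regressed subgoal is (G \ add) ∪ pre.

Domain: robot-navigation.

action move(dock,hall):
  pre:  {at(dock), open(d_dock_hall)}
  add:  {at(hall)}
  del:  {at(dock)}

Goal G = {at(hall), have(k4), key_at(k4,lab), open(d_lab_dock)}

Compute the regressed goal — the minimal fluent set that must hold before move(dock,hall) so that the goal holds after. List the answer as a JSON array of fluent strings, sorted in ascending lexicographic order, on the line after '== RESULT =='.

Compute (G \ add) ∪ pre:
  G ∩ del = {}  (empty — regression defined)
  G \ add = {at(hall), have(k4), key_at(k4,lab), open(d_lab_dock)} \ {at(hall)} = {have(k4), key_at(k4,lab), open(d_lab_dock)}
  ∪ pre   = {have(k4), key_at(k4,lab), open(d_lab_dock)} ∪ {at(dock), open(d_dock_hall)}
          = {at(dock), have(k4), key_at(k4,lab), open(d_dock_hall), open(d_lab_dock)}

== RESULT ==
["at(dock)", "have(k4)", "key_at(k4,lab)", "open(d_dock_hall)", "open(d_lab_dock)"]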